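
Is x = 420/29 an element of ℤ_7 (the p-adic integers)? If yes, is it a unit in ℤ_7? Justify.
x ∈ ℤ_7 but not a unit; v_7(x) = 1 > 0

ℤ_7 = {x ∈ ℚ_7 : v_7(x) ≥ 0} and ℤ_7^× = {x ∈ ℤ_7 : v_7(x) = 0}. Here v_7(420/29) = v_7(num) − v_7(den) = 1; compare against these criteria.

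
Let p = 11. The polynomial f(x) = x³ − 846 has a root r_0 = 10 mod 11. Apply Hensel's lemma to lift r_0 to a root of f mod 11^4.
r_3 = 10042 (mod 14641)

Hensel: r_{i+1} = r_i − f(r_i)/f′(r_i) mod 11^{i+2}, where f′(x) = 3x². Iterate:
  r_0 = 10 (mod 11)
  r_1 = 120 (mod 121)
  r_2 = 725 (mod 1331)
  r_3 = 10042 (mod 14641)
Final: r = 10042 with f(r) ≡ 0 mod 11^4.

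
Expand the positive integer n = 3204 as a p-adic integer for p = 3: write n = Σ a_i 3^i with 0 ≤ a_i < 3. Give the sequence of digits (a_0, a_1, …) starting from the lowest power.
(a_0, a_1, …) = (0, 0, 2, 1, 0, 1, 1, 1)

Repeated division by 3 gives the digits low-to-high: 3204 = 2·3^2 + 1·3^3 + 1·3^5 + 1·3^6 + 1·3^7. Digit sequence: (0, 0, 2, 1, 0, 1, 1, 1).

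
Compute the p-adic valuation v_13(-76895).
v_13(-76895) = 3

v_13(n) is the largest exponent k such that 13^k divides n. Factor out: -76895 = -13^3 · 35. (Sign doesn't affect v_p.) So v_13(-76895) = 3.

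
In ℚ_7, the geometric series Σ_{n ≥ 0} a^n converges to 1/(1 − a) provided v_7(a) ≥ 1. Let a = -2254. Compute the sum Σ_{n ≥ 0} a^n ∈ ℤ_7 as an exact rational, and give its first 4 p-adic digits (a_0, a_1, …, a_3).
Σ a^n = 1/(1 − a) = 1/2255;  first 4 digits = (1, 0, 3, 0)

v_7(a) = 2 ≥ 1, so the series converges in ℤ_7 to 1/(1 − a) = 1/(1 − (-2254)) = 1/2255. Expand this rational in ℤ_7: compute digits iteratively via d_i = x_i mod 7, x_{i+1} = (x_i − d_i)/7. The first 4 digits are (1, 0, 3, 0).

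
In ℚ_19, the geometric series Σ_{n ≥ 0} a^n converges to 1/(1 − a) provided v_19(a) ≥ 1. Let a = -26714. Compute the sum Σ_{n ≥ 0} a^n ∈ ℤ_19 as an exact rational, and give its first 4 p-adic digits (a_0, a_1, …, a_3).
Σ a^n = 1/(1 − a) = 1/26715;  first 4 digits = (1, 0, 2, 15)

v_19(a) = 2 ≥ 1, so the series converges in ℤ_19 to 1/(1 − a) = 1/(1 − (-26714)) = 1/26715. Expand this rational in ℤ_19: compute digits iteratively via d_i = x_i mod 19, x_{i+1} = (x_i − d_i)/19. The first 4 digits are (1, 0, 2, 15).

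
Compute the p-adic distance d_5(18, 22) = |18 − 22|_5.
d_5(18, 22) = 1

Step 1 — x − y = 18 − 22 = -4. Step 2 — v_5(-4) = 0 (factor: -4 = −(5^0 · 4); the sign does not affect v_p). Step 3 — |x − y|_5 = 5^{0} = 1.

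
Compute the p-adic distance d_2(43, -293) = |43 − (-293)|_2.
d_2(43, -293) = 1/16

Step 1 — x − y = 43 − (-293) = 336. Step 2 — v_2(336) = 4 (factor: 336 = (2^4 · 21); the sign does not affect v_p). Step 3 — |x − y|_2 = 2^{-4} = 1/16.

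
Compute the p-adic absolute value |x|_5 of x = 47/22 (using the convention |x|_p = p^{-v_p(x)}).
|47/22|_5 = 1

Step 1 — compute v_5(x) by factoring powers of 5 out of the numerator and denominator: v_5(47/22) = 0. Step 2 — apply |x|_p = p^{-v_p(x)} = 5^{0} = 1.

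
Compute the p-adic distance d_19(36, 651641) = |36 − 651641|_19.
d_19(36, 651641) = 1/130321

Step 1 — x − y = 36 − 651641 = -651605. Step 2 — v_19(-651605) = 4 (factor: -651605 = −(19^4 · 5); the sign does not affect v_p). Step 3 — |x − y|_19 = 19^{-4} = 1/130321.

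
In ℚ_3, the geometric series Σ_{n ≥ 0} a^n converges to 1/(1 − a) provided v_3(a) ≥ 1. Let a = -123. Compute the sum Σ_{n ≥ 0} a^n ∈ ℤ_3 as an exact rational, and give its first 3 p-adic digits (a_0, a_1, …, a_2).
Σ a^n = 1/(1 − a) = 1/124;  first 3 digits = (1, 1, 2)

v_3(a) = 1 ≥ 1, so the series converges in ℤ_3 to 1/(1 − a) = 1/(1 − (-123)) = 1/124. Expand this rational in ℤ_3: compute digits iteratively via d_i = x_i mod 3, x_{i+1} = (x_i − d_i)/3. The first 3 digits are (1, 1, 2).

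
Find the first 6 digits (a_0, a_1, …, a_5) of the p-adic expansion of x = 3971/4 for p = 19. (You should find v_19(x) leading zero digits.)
(a_0, …, a_5) = (0, 0, 17, 4, 14, 4)

v_19(3971/4) = 2, so a_0 = ... = a_1 = 0. Factor out: x = 19^2 · u with u = 11/4 a unit in ℤ_19. Expand u iteratively via a_{v+i} = u_i mod 19, u_{i+1} = (u_i − a_{v+i})/19:
  u_0 = 11/4;  a_2 = 17;  u_1 = (u_0 − 17)/19 = -3/4
  u_1 = -3/4;  a_3 = 4;  u_2 = (u_1 − 4)/19 = -1/4
  u_2 = -1/4;  a_4 = 14;  u_3 = (u_2 − 14)/19 = -3/4
  u_3 = -3/4;  a_5 = 4;  u_4 = (u_3 − 4)/19 = -1/4
Digits: (0, 0, 17, 4, 14, 4).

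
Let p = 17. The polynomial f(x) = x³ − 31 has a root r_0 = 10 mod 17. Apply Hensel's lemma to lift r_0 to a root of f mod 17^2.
r_1 = 27 (mod 289)

Hensel: r_{i+1} = r_i − f(r_i)/f′(r_i) mod 17^{i+2}, where f′(x) = 3x². Iterate:
  r_0 = 10 (mod 17)
  r_1 = 27 (mod 289)
Final: r = 27 with f(r) ≡ 0 mod 17^2.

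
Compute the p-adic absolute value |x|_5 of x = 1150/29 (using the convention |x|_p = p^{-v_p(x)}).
|1150/29|_5 = 1/25

Step 1 — compute v_5(x) by factoring powers of 5 out of the numerator and denominator: v_5(1150/29) = 2. Step 2 — apply |x|_p = p^{-v_p(x)} = 5^{-2} = 1/25.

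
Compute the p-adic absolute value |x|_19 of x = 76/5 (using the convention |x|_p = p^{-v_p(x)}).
|76/5|_19 = 1/19

Step 1 — compute v_19(x) by factoring powers of 19 out of the numerator and denominator: v_19(76/5) = 1. Step 2 — apply |x|_p = p^{-v_p(x)} = 19^{-1} = 1/19.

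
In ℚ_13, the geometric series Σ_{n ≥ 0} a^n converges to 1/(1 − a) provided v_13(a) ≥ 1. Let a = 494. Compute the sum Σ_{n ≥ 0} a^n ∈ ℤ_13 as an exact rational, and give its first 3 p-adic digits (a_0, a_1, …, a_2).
Σ a^n = 1/(1 − a) = -1/493;  first 3 digits = (1, 12, 3)

v_13(a) = 1 ≥ 1, so the series converges in ℤ_13 to 1/(1 − a) = 1/(1 − 494) = -1/493. Expand this rational in ℤ_13: compute digits iteratively via d_i = x_i mod 13, x_{i+1} = (x_i − d_i)/13. The first 3 digits are (1, 12, 3).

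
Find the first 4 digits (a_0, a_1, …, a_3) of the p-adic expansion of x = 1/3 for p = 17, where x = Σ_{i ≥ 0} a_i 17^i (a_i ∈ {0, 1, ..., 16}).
(a_0, …, a_3) = (6, 11, 5, 11)

v_17(1/3) = 0 (numerator and denominator both coprime to 17), so x ∈ ℤ_17^×. Compute digits iteratively via a_i = x_i mod 17, x_{i+1} = (x_i − a_i)/17, with x_0 = x:
  x_0 = 1/3;  a_0 = 6;  x_1 = (x_0 − 6)/17 = -1/3
  x_1 = -1/3;  a_1 = 11;  x_2 = (x_1 − 11)/17 = -2/3
  x_2 = -2/3;  a_2 = 5;  x_3 = (x_2 − 5)/17 = -1/3
  x_3 = -1/3;  a_3 = 11;  x_4 = (x_3 − 11)/17 = -2/3
Digits: (6, 11, 5, 11).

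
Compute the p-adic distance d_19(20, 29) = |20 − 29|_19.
d_19(20, 29) = 1

Step 1 — x − y = 20 − 29 = -9. Step 2 — v_19(-9) = 0 (factor: -9 = −(19^0 · 9); the sign does not affect v_p). Step 3 — |x − y|_19 = 19^{0} = 1.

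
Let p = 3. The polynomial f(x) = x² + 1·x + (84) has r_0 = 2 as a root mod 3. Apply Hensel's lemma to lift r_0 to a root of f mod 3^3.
r_2 = 11 (mod 27)

Hensel: r_{i+1} = r_i − f(r_i)·(f′(r_i))^{-1} mod 3^{i+2}, f′(x) = 2x + 1. Iterate:
  r_0 = 2 (mod 3)
  r_1 = 2 (mod 9)
  r_2 = 11 (mod 27)
Final: r = 11 satisfies f(r) ≡ 0 mod 3^3.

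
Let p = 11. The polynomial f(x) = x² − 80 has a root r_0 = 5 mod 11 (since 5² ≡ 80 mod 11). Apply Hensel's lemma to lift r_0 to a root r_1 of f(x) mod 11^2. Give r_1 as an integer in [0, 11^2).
r_1 = 71 (mod 121)

Hensel's recurrence: r_{i+1} = r_i − f(r_i)·(f′(r_i))^{-1} mod 11^{i+2}, with f′(x) = 2x. Iterate:
  r_0 = 5 (mod 11)
  r_1 = 71 (mod 121)
Final: r_1 = 71, and one checks f(r_1) ≡ 0 mod 11^2.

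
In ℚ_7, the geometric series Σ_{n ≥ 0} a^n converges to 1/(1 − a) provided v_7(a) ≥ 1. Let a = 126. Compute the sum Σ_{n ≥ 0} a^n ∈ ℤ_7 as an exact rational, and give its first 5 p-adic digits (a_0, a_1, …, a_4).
Σ a^n = 1/(1 − a) = -1/125;  first 5 digits = (1, 4, 4, 5, 3)

v_7(a) = 1 ≥ 1, so the series converges in ℤ_7 to 1/(1 − a) = 1/(1 − 126) = -1/125. Expand this rational in ℤ_7: compute digits iteratively via d_i = x_i mod 7, x_{i+1} = (x_i − d_i)/7. The first 5 digits are (1, 4, 4, 5, 3).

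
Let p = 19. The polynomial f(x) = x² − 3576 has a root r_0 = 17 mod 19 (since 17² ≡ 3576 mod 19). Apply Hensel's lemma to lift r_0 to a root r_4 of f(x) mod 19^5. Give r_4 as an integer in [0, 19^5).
r_4 = 1544546 (mod 2476099)

Hensel's recurrence: r_{i+1} = r_i − f(r_i)·(f′(r_i))^{-1} mod 19^{i+2}, with f′(x) = 2x. Iterate:
  r_0 = 17 (mod 19)
  r_1 = 188 (mod 361)
  r_2 = 1271 (mod 6859)
  r_3 = 111015 (mod 130321)
  r_4 = 1544546 (mod 2476099)
Final: r_4 = 1544546, and one checks f(r_4) ≡ 0 mod 19^5.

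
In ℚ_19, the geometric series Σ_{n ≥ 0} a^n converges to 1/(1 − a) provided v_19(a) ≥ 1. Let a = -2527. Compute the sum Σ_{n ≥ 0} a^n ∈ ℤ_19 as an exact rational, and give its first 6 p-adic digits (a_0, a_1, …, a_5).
Σ a^n = 1/(1 − a) = 1/2528;  first 6 digits = (1, 0, 12, 18, 10, 2)

v_19(a) = 2 ≥ 1, so the series converges in ℤ_19 to 1/(1 − a) = 1/(1 − (-2527)) = 1/2528. Expand this rational in ℤ_19: compute digits iteratively via d_i = x_i mod 19, x_{i+1} = (x_i − d_i)/19. The first 6 digits are (1, 0, 12, 18, 10, 2).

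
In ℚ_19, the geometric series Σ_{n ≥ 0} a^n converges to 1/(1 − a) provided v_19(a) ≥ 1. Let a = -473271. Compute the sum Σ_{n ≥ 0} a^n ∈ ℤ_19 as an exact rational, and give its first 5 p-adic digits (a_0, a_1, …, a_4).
Σ a^n = 1/(1 − a) = 1/473272;  first 5 digits = (1, 0, 0, 7, 15)

v_19(a) = 3 ≥ 1, so the series converges in ℤ_19 to 1/(1 − a) = 1/(1 − (-473271)) = 1/473272. Expand this rational in ℤ_19: compute digits iteratively via d_i = x_i mod 19, x_{i+1} = (x_i − d_i)/19. The first 5 digits are (1, 0, 0, 7, 15).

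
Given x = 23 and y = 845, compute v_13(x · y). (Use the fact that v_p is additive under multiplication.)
v_13(19435) = 2

v_p(x) = 0 (factor: 23 = 13^0 · 23); v_p(y) = 2 (factor: 845 = 13^2 · 5). Additivity: v_p(xy) = v_p(x) + v_p(y) = 0 + 2 = 2. (Direct check: xy = 19435 = 13^2 · (115).)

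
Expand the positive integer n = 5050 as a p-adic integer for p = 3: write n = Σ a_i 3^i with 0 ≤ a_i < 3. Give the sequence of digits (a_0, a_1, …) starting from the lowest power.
(a_0, a_1, …) = (1, 0, 0, 1, 2, 2, 0, 2)

Repeated division by 3 gives the digits low-to-high: 5050 = 1 + 1·3^3 + 2·3^4 + 2·3^5 + 2·3^7. Digit sequence: (1, 0, 0, 1, 2, 2, 0, 2).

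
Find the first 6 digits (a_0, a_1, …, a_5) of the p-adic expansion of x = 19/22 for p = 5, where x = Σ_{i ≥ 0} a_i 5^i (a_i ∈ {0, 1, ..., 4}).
(a_0, …, a_5) = (2, 0, 2, 3, 0, 1)

v_5(19/22) = 0 (numerator and denominator both coprime to 5), so x ∈ ℤ_5^×. Compute digits iteratively via a_i = x_i mod 5, x_{i+1} = (x_i − a_i)/5, with x_0 = x:
  x_0 = 19/22;  a_0 = 2;  x_1 = (x_0 − 2)/5 = -5/22
  x_1 = -5/22;  a_1 = 0;  x_2 = (x_1 − 0)/5 = -1/22
  x_2 = -1/22;  a_2 = 2;  x_3 = (x_2 − 2)/5 = -9/22
  x_3 = -9/22;  a_3 = 3;  x_4 = (x_3 − 3)/5 = -15/22
  x_4 = -15/22;  a_4 = 0;  x_5 = (x_4 − 0)/5 = -3/22
  x_5 = -3/22;  a_5 = 1;  x_6 = (x_5 − 1)/5 = -5/22
Digits: (2, 0, 2, 3, 0, 1).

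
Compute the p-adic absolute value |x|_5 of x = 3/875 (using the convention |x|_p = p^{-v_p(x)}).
|3/875|_5 = 125

Step 1 — compute v_5(x) by factoring powers of 5 out of the numerator and denominator: v_5(3/875) = -3. Step 2 — apply |x|_p = p^{-v_p(x)} = 5^{3} = 125.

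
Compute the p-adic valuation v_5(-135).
v_5(-135) = 1

v_5(n) is the largest exponent k such that 5^k divides n. Factor out: -135 = -5^1 · 27. (Sign doesn't affect v_p.) So v_5(-135) = 1.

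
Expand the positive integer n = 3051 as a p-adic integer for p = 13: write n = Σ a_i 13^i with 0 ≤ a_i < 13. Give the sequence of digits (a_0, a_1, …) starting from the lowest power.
(a_0, a_1, …) = (9, 0, 5, 1)

Repeated division by 13 gives the digits low-to-high: 3051 = 9 + 5·13^2 + 1·13^3. Digit sequence: (9, 0, 5, 1).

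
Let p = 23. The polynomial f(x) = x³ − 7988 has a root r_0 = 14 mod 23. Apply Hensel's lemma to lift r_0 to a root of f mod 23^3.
r_2 = 4039 (mod 12167)

Hensel: r_{i+1} = r_i − f(r_i)/f′(r_i) mod 23^{i+2}, where f′(x) = 3x². Iterate:
  r_0 = 14 (mod 23)
  r_1 = 336 (mod 529)
  r_2 = 4039 (mod 12167)
Final: r = 4039 with f(r) ≡ 0 mod 23^3.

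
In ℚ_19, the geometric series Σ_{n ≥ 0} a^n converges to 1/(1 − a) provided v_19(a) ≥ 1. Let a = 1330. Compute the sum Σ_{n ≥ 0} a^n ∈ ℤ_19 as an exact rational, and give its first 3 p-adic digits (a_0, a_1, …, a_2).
Σ a^n = 1/(1 − a) = -1/1329;  first 3 digits = (1, 13, 1)

v_19(a) = 1 ≥ 1, so the series converges in ℤ_19 to 1/(1 − a) = 1/(1 − 1330) = -1/1329. Expand this rational in ℤ_19: compute digits iteratively via d_i = x_i mod 19, x_{i+1} = (x_i − d_i)/19. The first 3 digits are (1, 13, 1).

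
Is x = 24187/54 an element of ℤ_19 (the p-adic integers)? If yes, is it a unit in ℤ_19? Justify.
x ∈ ℤ_19 but not a unit; v_19(x) = 2 > 0

ℤ_19 = {x ∈ ℚ_19 : v_19(x) ≥ 0} and ℤ_19^× = {x ∈ ℤ_19 : v_19(x) = 0}. Here v_19(24187/54) = v_19(num) − v_19(den) = 2; compare against these criteria.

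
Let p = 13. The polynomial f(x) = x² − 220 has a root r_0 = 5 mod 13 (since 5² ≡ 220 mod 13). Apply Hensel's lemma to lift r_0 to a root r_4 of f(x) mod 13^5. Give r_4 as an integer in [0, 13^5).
r_4 = 223696 (mod 371293)

Hensel's recurrence: r_{i+1} = r_i − f(r_i)·(f′(r_i))^{-1} mod 13^{i+2}, with f′(x) = 2x. Iterate:
  r_0 = 5 (mod 13)
  r_1 = 109 (mod 169)
  r_2 = 1799 (mod 2197)
  r_3 = 23769 (mod 28561)
  r_4 = 223696 (mod 371293)
Final: r_4 = 223696, and one checks f(r_4) ≡ 0 mod 13^5.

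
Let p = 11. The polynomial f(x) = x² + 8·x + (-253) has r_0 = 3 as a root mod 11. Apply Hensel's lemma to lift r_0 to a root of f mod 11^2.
r_1 = 36 (mod 121)

Hensel: r_{i+1} = r_i − f(r_i)·(f′(r_i))^{-1} mod 11^{i+2}, f′(x) = 2x + 8. Iterate:
  r_0 = 3 (mod 11)
  r_1 = 36 (mod 121)
Final: r = 36 satisfies f(r) ≡ 0 mod 11^2.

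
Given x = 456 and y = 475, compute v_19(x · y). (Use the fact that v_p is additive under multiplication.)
v_19(216600) = 2

v_p(x) = 1 (factor: 456 = 19^1 · 24); v_p(y) = 1 (factor: 475 = 19^1 · 25). Additivity: v_p(xy) = v_p(x) + v_p(y) = 1 + 1 = 2. (Direct check: xy = 216600 = 19^2 · (600).)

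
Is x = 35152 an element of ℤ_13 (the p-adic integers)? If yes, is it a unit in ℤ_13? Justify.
x ∈ ℤ_13 but not a unit; v_13(x) = 3 > 0

ℤ_13 = {x ∈ ℚ_13 : v_13(x) ≥ 0} and ℤ_13^× = {x ∈ ℤ_13 : v_13(x) = 0}. Here v_13(35152) = v_13(num) − v_13(den) = 3; compare against these criteria.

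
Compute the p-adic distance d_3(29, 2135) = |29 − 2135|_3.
d_3(29, 2135) = 1/81

Step 1 — x − y = 29 − 2135 = -2106. Step 2 — v_3(-2106) = 4 (factor: -2106 = −(3^4 · 26); the sign does not affect v_p). Step 3 — |x − y|_3 = 3^{-4} = 1/81.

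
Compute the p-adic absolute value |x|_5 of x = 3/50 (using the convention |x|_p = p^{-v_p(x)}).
|3/50|_5 = 25

Step 1 — compute v_5(x) by factoring powers of 5 out of the numerator and denominator: v_5(3/50) = -2. Step 2 — apply |x|_p = p^{-v_p(x)} = 5^{2} = 25.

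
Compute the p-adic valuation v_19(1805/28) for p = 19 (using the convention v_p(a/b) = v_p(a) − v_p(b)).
v_19(1805/28) = 2

Factor powers of 19 from the numerator and denominator of the reduced fraction: 1805 = 19^2 · 5 and 28 = 19^0 · 28. Apply v_p(a/b) = v_p(a) − v_p(b): v_19(1805/28) = 2 − 0 = 2.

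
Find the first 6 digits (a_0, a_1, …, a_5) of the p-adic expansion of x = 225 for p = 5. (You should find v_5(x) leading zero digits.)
(a_0, …, a_5) = (0, 0, 4, 1, 0, 0)

v_5(225) = 2, so a_0 = ... = a_1 = 0. Factor out: x = 5^2 · u with u = 9 a unit in ℤ_5. Expand u iteratively via a_{v+i} = u_i mod 5, u_{i+1} = (u_i − a_{v+i})/5:
  u_0 = 9;  a_2 = 4;  u_1 = (u_0 − 4)/5 = 1
  u_1 = 1;  a_3 = 1;  u_2 = (u_1 − 1)/5 = 0
  u_2 = 0;  a_4 = 0;  u_3 = (u_2 − 0)/5 = 0
  u_3 = 0;  a_5 = 0;  u_4 = (u_3 − 0)/5 = 0
Digits: (0, 0, 4, 1, 0, 0).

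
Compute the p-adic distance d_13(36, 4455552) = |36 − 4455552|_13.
d_13(36, 4455552) = 1/371293

Step 1 — x − y = 36 − 4455552 = -4455516. Step 2 — v_13(-4455516) = 5 (factor: -4455516 = −(13^5 · 12); the sign does not affect v_p). Step 3 — |x − y|_13 = 13^{-5} = 1/371293.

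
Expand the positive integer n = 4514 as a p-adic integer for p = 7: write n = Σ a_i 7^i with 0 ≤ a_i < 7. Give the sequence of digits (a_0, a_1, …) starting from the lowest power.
(a_0, a_1, …) = (6, 0, 1, 6, 1)

Repeated division by 7 gives the digits low-to-high: 4514 = 6 + 1·7^2 + 6·7^3 + 1·7^4. Digit sequence: (6, 0, 1, 6, 1).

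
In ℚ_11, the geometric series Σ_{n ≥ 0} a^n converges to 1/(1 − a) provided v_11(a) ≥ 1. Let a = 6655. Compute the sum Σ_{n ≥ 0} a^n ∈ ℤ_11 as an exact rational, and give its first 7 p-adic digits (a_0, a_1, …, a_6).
Σ a^n = 1/(1 − a) = -1/6654;  first 7 digits = (1, 0, 0, 5, 0, 0, 3)

v_11(a) = 3 ≥ 1, so the series converges in ℤ_11 to 1/(1 − a) = 1/(1 − 6655) = -1/6654. Expand this rational in ℤ_11: compute digits iteratively via d_i = x_i mod 11, x_{i+1} = (x_i − d_i)/11. The first 7 digits are (1, 0, 0, 5, 0, 0, 3).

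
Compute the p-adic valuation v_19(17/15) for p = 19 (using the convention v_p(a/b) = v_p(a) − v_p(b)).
v_19(17/15) = 0

Factor powers of 19 from the numerator and denominator of the reduced fraction: 17 = 19^0 · 17 and 15 = 19^0 · 15. Apply v_p(a/b) = v_p(a) − v_p(b): v_19(17/15) = 0 − 0 = 0.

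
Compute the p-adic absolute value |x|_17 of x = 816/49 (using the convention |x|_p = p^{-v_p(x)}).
|816/49|_17 = 1/17

Step 1 — compute v_17(x) by factoring powers of 17 out of the numerator and denominator: v_17(816/49) = 1. Step 2 — apply |x|_p = p^{-v_p(x)} = 17^{-1} = 1/17.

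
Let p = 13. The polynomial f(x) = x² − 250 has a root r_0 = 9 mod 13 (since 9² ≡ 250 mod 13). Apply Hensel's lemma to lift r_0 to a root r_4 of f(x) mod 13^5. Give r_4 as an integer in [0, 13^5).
r_4 = 207879 (mod 371293)

Hensel's recurrence: r_{i+1} = r_i − f(r_i)·(f′(r_i))^{-1} mod 13^{i+2}, with f′(x) = 2x. Iterate:
  r_0 = 9 (mod 13)
  r_1 = 9 (mod 169)
  r_2 = 1361 (mod 2197)
  r_3 = 7952 (mod 28561)
  r_4 = 207879 (mod 371293)
Final: r_4 = 207879, and one checks f(r_4) ≡ 0 mod 13^5.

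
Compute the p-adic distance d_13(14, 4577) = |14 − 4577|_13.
d_13(14, 4577) = 1/169

Step 1 — x − y = 14 − 4577 = -4563. Step 2 — v_13(-4563) = 2 (factor: -4563 = −(13^2 · 27); the sign does not affect v_p). Step 3 — |x − y|_13 = 13^{-2} = 1/169.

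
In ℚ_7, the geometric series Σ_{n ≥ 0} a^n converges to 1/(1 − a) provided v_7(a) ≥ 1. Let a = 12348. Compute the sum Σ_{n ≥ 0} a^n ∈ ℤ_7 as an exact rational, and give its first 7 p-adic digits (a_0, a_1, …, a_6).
Σ a^n = 1/(1 − a) = -1/12347;  first 7 digits = (1, 0, 0, 1, 5, 0, 1)

v_7(a) = 3 ≥ 1, so the series converges in ℤ_7 to 1/(1 − a) = 1/(1 − 12348) = -1/12347. Expand this rational in ℤ_7: compute digits iteratively via d_i = x_i mod 7, x_{i+1} = (x_i − d_i)/7. The first 7 digits are (1, 0, 0, 1, 5, 0, 1).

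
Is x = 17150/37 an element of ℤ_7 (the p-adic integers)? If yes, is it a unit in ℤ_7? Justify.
x ∈ ℤ_7 but not a unit; v_7(x) = 3 > 0

ℤ_7 = {x ∈ ℚ_7 : v_7(x) ≥ 0} and ℤ_7^× = {x ∈ ℤ_7 : v_7(x) = 0}. Here v_7(17150/37) = v_7(num) − v_7(den) = 3; compare against these criteria.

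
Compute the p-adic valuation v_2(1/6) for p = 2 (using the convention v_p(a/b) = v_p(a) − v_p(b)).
v_2(1/6) = -1

Factor powers of 2 from the numerator and denominator of the reduced fraction: 1 = 2^0 · 1 and 6 = 2^1 · 3. Apply v_p(a/b) = v_p(a) − v_p(b): v_2(1/6) = 0 − 1 = -1.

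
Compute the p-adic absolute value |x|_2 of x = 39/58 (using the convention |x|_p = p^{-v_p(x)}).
|39/58|_2 = 2

Step 1 — compute v_2(x) by factoring powers of 2 out of the numerator and denominator: v_2(39/58) = -1. Step 2 — apply |x|_p = p^{-v_p(x)} = 2^{1} = 2.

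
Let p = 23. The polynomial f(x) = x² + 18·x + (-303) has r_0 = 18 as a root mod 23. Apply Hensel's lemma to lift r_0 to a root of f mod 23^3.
r_2 = 5860 (mod 12167)

Hensel: r_{i+1} = r_i − f(r_i)·(f′(r_i))^{-1} mod 23^{i+2}, f′(x) = 2x + 18. Iterate:
  r_0 = 18 (mod 23)
  r_1 = 41 (mod 529)
  r_2 = 5860 (mod 12167)
Final: r = 5860 satisfies f(r) ≡ 0 mod 23^3.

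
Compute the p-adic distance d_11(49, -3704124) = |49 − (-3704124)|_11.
d_11(49, -3704124) = 1/161051

Step 1 — x − y = 49 − (-3704124) = 3704173. Step 2 — v_11(3704173) = 5 (factor: 3704173 = (11^5 · 23); the sign does not affect v_p). Step 3 — |x − y|_11 = 11^{-5} = 1/161051.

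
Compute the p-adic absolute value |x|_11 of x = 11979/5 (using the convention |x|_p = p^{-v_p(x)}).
|11979/5|_11 = 1/1331

Step 1 — compute v_11(x) by factoring powers of 11 out of the numerator and denominator: v_11(11979/5) = 3. Step 2 — apply |x|_p = p^{-v_p(x)} = 11^{-3} = 1/1331.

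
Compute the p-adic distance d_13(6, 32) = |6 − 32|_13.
d_13(6, 32) = 1/13

Step 1 — x − y = 6 − 32 = -26. Step 2 — v_13(-26) = 1 (factor: -26 = −(13^1 · 2); the sign does not affect v_p). Step 3 — |x − y|_13 = 13^{-1} = 1/13.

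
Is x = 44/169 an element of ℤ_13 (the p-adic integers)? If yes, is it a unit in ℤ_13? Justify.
x ∉ ℤ_13 (v_13(x) = -2 < 0)

ℤ_13 = {x ∈ ℚ_13 : v_13(x) ≥ 0} and ℤ_13^× = {x ∈ ℤ_13 : v_13(x) = 0}. Here v_13(44/169) = v_13(num) − v_13(den) = -2; compare against these criteria.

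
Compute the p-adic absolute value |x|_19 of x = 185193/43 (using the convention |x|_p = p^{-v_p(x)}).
|185193/43|_19 = 1/6859

Step 1 — compute v_19(x) by factoring powers of 19 out of the numerator and denominator: v_19(185193/43) = 3. Step 2 — apply |x|_p = p^{-v_p(x)} = 19^{-3} = 1/6859.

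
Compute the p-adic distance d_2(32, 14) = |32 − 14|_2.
d_2(32, 14) = 1/2

Step 1 — x − y = 32 − 14 = 18. Step 2 — v_2(18) = 1 (factor: 18 = (2^1 · 9); the sign does not affect v_p). Step 3 — |x − y|_2 = 2^{-1} = 1/2.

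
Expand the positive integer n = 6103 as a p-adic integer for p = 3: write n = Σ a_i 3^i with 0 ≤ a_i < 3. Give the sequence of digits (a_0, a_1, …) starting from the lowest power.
(a_0, a_1, …) = (1, 0, 0, 1, 0, 1, 2, 2)

Repeated division by 3 gives the digits low-to-high: 6103 = 1 + 1·3^3 + 1·3^5 + 2·3^6 + 2·3^7. Digit sequence: (1, 0, 0, 1, 0, 1, 2, 2).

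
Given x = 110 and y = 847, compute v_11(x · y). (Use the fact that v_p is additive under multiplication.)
v_11(93170) = 3

v_p(x) = 1 (factor: 110 = 11^1 · 10); v_p(y) = 2 (factor: 847 = 11^2 · 7). Additivity: v_p(xy) = v_p(x) + v_p(y) = 1 + 2 = 3. (Direct check: xy = 93170 = 11^3 · (70).)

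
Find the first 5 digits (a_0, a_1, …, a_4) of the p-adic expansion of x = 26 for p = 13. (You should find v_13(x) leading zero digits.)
(a_0, …, a_4) = (0, 2, 0, 0, 0)

v_13(26) = 1, so a_0 = ... = a_0 = 0. Factor out: x = 13^1 · u with u = 2 a unit in ℤ_13. Expand u iteratively via a_{v+i} = u_i mod 13, u_{i+1} = (u_i − a_{v+i})/13:
  u_0 = 2;  a_1 = 2;  u_1 = (u_0 − 2)/13 = 0
  u_1 = 0;  a_2 = 0;  u_2 = (u_1 − 0)/13 = 0
  u_2 = 0;  a_3 = 0;  u_3 = (u_2 − 0)/13 = 0
  u_3 = 0;  a_4 = 0;  u_4 = (u_3 − 0)/13 = 0
Digits: (0, 2, 0, 0, 0).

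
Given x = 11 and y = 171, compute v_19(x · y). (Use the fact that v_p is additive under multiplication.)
v_19(1881) = 1

v_p(x) = 0 (factor: 11 = 19^0 · 11); v_p(y) = 1 (factor: 171 = 19^1 · 9). Additivity: v_p(xy) = v_p(x) + v_p(y) = 0 + 1 = 1. (Direct check: xy = 1881 = 19^1 · (99).)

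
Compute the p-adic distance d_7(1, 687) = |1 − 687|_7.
d_7(1, 687) = 1/343

Step 1 — x − y = 1 − 687 = -686. Step 2 — v_7(-686) = 3 (factor: -686 = −(7^3 · 2); the sign does not affect v_p). Step 3 — |x − y|_7 = 7^{-3} = 1/343.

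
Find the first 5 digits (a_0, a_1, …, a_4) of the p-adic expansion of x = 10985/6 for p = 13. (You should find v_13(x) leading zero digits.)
(a_0, …, a_4) = (0, 0, 0, 3, 2)

v_13(10985/6) = 3, so a_0 = ... = a_2 = 0. Factor out: x = 13^3 · u with u = 5/6 a unit in ℤ_13. Expand u iteratively via a_{v+i} = u_i mod 13, u_{i+1} = (u_i − a_{v+i})/13:
  u_0 = 5/6;  a_3 = 3;  u_1 = (u_0 − 3)/13 = -1/6
  u_1 = -1/6;  a_4 = 2;  u_2 = (u_1 − 2)/13 = -1/6
Digits: (0, 0, 0, 3, 2).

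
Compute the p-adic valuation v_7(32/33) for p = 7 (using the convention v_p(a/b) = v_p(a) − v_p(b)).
v_7(32/33) = 0

Factor powers of 7 from the numerator and denominator of the reduced fraction: 32 = 7^0 · 32 and 33 = 7^0 · 33. Apply v_p(a/b) = v_p(a) − v_p(b): v_7(32/33) = 0 − 0 = 0.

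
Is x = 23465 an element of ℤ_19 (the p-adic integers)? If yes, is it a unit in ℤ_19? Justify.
x ∈ ℤ_19 but not a unit; v_19(x) = 2 > 0

ℤ_19 = {x ∈ ℚ_19 : v_19(x) ≥ 0} and ℤ_19^× = {x ∈ ℤ_19 : v_19(x) = 0}. Here v_19(23465) = v_19(num) − v_19(den) = 2; compare against these criteria.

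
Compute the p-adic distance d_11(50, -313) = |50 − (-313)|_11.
d_11(50, -313) = 1/121

Step 1 — x − y = 50 − (-313) = 363. Step 2 — v_11(363) = 2 (factor: 363 = (11^2 · 3); the sign does not affect v_p). Step 3 — |x − y|_11 = 11^{-2} = 1/121.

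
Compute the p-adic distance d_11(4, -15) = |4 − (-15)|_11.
d_11(4, -15) = 1

Step 1 — x − y = 4 − (-15) = 19. Step 2 — v_11(19) = 0 (factor: 19 = (11^0 · 19); the sign does not affect v_p). Step 3 — |x − y|_11 = 11^{0} = 1.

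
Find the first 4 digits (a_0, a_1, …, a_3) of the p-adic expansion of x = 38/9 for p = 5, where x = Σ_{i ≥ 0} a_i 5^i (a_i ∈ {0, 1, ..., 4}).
(a_0, …, a_3) = (2, 1, 1, 2)

v_5(38/9) = 0 (numerator and denominator both coprime to 5), so x ∈ ℤ_5^×. Compute digits iteratively via a_i = x_i mod 5, x_{i+1} = (x_i − a_i)/5, with x_0 = x:
  x_0 = 38/9;  a_0 = 2;  x_1 = (x_0 − 2)/5 = 4/9
  x_1 = 4/9;  a_1 = 1;  x_2 = (x_1 − 1)/5 = -1/9
  x_2 = -1/9;  a_2 = 1;  x_3 = (x_2 − 1)/5 = -2/9
  x_3 = -2/9;  a_3 = 2;  x_4 = (x_3 − 2)/5 = -4/9
Digits: (2, 1, 1, 2).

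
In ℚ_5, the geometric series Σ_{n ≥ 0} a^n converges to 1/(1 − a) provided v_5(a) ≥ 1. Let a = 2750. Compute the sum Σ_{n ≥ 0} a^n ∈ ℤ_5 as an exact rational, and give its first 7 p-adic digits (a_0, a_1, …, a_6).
Σ a^n = 1/(1 − a) = -1/2749;  first 7 digits = (1, 0, 0, 2, 4, 0, 4)

v_5(a) = 3 ≥ 1, so the series converges in ℤ_5 to 1/(1 − a) = 1/(1 − 2750) = -1/2749. Expand this rational in ℤ_5: compute digits iteratively via d_i = x_i mod 5, x_{i+1} = (x_i − d_i)/5. The first 7 digits are (1, 0, 0, 2, 4, 0, 4).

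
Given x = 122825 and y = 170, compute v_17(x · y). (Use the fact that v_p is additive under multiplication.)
v_17(20880250) = 4

v_p(x) = 3 (factor: 122825 = 17^3 · 25); v_p(y) = 1 (factor: 170 = 17^1 · 10). Additivity: v_p(xy) = v_p(x) + v_p(y) = 3 + 1 = 4. (Direct check: xy = 20880250 = 17^4 · (250).)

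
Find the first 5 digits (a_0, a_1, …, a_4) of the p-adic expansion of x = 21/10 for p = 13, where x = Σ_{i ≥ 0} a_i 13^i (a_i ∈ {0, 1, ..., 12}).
(a_0, …, a_4) = (6, 1, 9, 11, 3)

v_13(21/10) = 0 (numerator and denominator both coprime to 13), so x ∈ ℤ_13^×. Compute digits iteratively via a_i = x_i mod 13, x_{i+1} = (x_i − a_i)/13, with x_0 = x:
  x_0 = 21/10;  a_0 = 6;  x_1 = (x_0 − 6)/13 = -3/10
  x_1 = -3/10;  a_1 = 1;  x_2 = (x_1 − 1)/13 = -1/10
  x_2 = -1/10;  a_2 = 9;  x_3 = (x_2 − 9)/13 = -7/10
  x_3 = -7/10;  a_3 = 11;  x_4 = (x_3 − 11)/13 = -9/10
  x_4 = -9/10;  a_4 = 3;  x_5 = (x_4 − 3)/13 = -3/10
Digits: (6, 1, 9, 11, 3).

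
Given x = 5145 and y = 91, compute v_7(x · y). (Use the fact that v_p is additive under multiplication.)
v_7(468195) = 4

v_p(x) = 3 (factor: 5145 = 7^3 · 15); v_p(y) = 1 (factor: 91 = 7^1 · 13). Additivity: v_p(xy) = v_p(x) + v_p(y) = 3 + 1 = 4. (Direct check: xy = 468195 = 7^4 · (195).)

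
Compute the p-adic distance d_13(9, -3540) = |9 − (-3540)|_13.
d_13(9, -3540) = 1/169

Step 1 — x − y = 9 − (-3540) = 3549. Step 2 — v_13(3549) = 2 (factor: 3549 = (13^2 · 21); the sign does not affect v_p). Step 3 — |x − y|_13 = 13^{-2} = 1/169.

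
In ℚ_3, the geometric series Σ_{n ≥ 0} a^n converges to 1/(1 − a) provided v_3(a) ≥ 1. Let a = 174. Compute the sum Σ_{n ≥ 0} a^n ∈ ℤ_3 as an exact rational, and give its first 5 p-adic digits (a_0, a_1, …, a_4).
Σ a^n = 1/(1 − a) = -1/173;  first 5 digits = (1, 1, 2, 0, 2)

v_3(a) = 1 ≥ 1, so the series converges in ℤ_3 to 1/(1 − a) = 1/(1 − 174) = -1/173. Expand this rational in ℤ_3: compute digits iteratively via d_i = x_i mod 3, x_{i+1} = (x_i − d_i)/3. The first 5 digits are (1, 1, 2, 0, 2).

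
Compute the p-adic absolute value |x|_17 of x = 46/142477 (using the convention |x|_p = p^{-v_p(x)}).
|46/142477|_17 = 4913

Step 1 — compute v_17(x) by factoring powers of 17 out of the numerator and denominator: v_17(46/142477) = -3. Step 2 — apply |x|_p = p^{-v_p(x)} = 17^{3} = 4913.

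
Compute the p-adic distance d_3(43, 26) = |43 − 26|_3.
d_3(43, 26) = 1

Step 1 — x − y = 43 − 26 = 17. Step 2 — v_3(17) = 0 (factor: 17 = (3^0 · 17); the sign does not affect v_p). Step 3 — |x − y|_3 = 3^{0} = 1.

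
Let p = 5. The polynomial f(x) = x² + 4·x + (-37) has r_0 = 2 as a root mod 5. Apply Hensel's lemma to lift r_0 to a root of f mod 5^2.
r_1 = 2 (mod 25)

Hensel: r_{i+1} = r_i − f(r_i)·(f′(r_i))^{-1} mod 5^{i+2}, f′(x) = 2x + 4. Iterate:
  r_0 = 2 (mod 5)
  r_1 = 2 (mod 25)
Final: r = 2 satisfies f(r) ≡ 0 mod 5^2.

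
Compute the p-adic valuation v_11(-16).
v_11(-16) = 0

v_11(n) is the largest exponent k such that 11^k divides n. Factor out: -16 = -11^0 · 16. (Sign doesn't affect v_p.) So v_11(-16) = 0.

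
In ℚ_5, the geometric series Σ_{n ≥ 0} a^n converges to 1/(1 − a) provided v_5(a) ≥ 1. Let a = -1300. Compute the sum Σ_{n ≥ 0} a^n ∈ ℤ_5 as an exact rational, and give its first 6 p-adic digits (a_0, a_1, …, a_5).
Σ a^n = 1/(1 − a) = 1/1301;  first 6 digits = (1, 0, 3, 4, 1, 0)

v_5(a) = 2 ≥ 1, so the series converges in ℤ_5 to 1/(1 − a) = 1/(1 − (-1300)) = 1/1301. Expand this rational in ℤ_5: compute digits iteratively via d_i = x_i mod 5, x_{i+1} = (x_i − d_i)/5. The first 6 digits are (1, 0, 3, 4, 1, 0).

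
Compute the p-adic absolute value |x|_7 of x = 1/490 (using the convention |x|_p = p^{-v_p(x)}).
|1/490|_7 = 49

Step 1 — compute v_7(x) by factoring powers of 7 out of the numerator and denominator: v_7(1/490) = -2. Step 2 — apply |x|_p = p^{-v_p(x)} = 7^{2} = 49.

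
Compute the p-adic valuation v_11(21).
v_11(21) = 0

v_11(n) is the largest exponent k such that 11^k divides n. Factor out: 21 = 11^0 · 21. (Sign doesn't affect v_p.) So v_11(21) = 0.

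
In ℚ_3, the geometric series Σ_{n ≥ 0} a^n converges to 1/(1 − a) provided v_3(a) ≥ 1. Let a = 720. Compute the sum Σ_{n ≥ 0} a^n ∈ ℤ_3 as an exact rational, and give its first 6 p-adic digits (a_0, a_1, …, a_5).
Σ a^n = 1/(1 − a) = -1/719;  first 6 digits = (1, 0, 2, 2, 0, 0)

v_3(a) = 2 ≥ 1, so the series converges in ℤ_3 to 1/(1 − a) = 1/(1 − 720) = -1/719. Expand this rational in ℤ_3: compute digits iteratively via d_i = x_i mod 3, x_{i+1} = (x_i − d_i)/3. The first 6 digits are (1, 0, 2, 2, 0, 0).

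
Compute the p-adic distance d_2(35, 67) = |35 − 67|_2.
d_2(35, 67) = 1/32

Step 1 — x − y = 35 − 67 = -32. Step 2 — v_2(-32) = 5 (factor: -32 = −(2^5 · 1); the sign does not affect v_p). Step 3 — |x − y|_2 = 2^{-5} = 1/32.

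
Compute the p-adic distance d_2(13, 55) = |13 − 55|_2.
d_2(13, 55) = 1/2

Step 1 — x − y = 13 − 55 = -42. Step 2 — v_2(-42) = 1 (factor: -42 = −(2^1 · 21); the sign does not affect v_p). Step 3 — |x − y|_2 = 2^{-1} = 1/2.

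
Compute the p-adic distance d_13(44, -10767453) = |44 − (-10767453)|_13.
d_13(44, -10767453) = 1/371293

Step 1 — x − y = 44 − (-10767453) = 10767497. Step 2 — v_13(10767497) = 5 (factor: 10767497 = (13^5 · 29); the sign does not affect v_p). Step 3 — |x − y|_13 = 13^{-5} = 1/371293.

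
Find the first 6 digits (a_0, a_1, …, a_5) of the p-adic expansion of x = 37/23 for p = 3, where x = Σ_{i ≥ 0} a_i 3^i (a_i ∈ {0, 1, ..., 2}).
(a_0, …, a_5) = (2, 0, 1, 2, 0, 0)

v_3(37/23) = 0 (numerator and denominator both coprime to 3), so x ∈ ℤ_3^×. Compute digits iteratively via a_i = x_i mod 3, x_{i+1} = (x_i − a_i)/3, with x_0 = x:
  x_0 = 37/23;  a_0 = 2;  x_1 = (x_0 − 2)/3 = -3/23
  x_1 = -3/23;  a_1 = 0;  x_2 = (x_1 − 0)/3 = -1/23
  x_2 = -1/23;  a_2 = 1;  x_3 = (x_2 − 1)/3 = -8/23
  x_3 = -8/23;  a_3 = 2;  x_4 = (x_3 − 2)/3 = -18/23
  x_4 = -18/23;  a_4 = 0;  x_5 = (x_4 − 0)/3 = -6/23
  x_5 = -6/23;  a_5 = 0;  x_6 = (x_5 − 0)/3 = -2/23
Digits: (2, 0, 1, 2, 0, 0).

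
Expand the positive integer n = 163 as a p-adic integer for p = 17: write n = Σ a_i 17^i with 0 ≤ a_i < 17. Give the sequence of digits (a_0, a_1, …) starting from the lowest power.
(a_0, a_1, …) = (10, 9)

Repeated division by 17 gives the digits low-to-high: 163 = 10 + 9·17^1. Digit sequence: (10, 9).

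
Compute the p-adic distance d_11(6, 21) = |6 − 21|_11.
d_11(6, 21) = 1

Step 1 — x − y = 6 − 21 = -15. Step 2 — v_11(-15) = 0 (factor: -15 = −(11^0 · 15); the sign does not affect v_p). Step 3 — |x − y|_11 = 11^{0} = 1.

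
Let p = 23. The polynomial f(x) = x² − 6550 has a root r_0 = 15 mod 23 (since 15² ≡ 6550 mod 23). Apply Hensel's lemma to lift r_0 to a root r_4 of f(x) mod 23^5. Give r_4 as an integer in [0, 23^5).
r_4 = 771067 (mod 6436343)

Hensel's recurrence: r_{i+1} = r_i − f(r_i)·(f′(r_i))^{-1} mod 23^{i+2}, with f′(x) = 2x. Iterate:
  r_0 = 15 (mod 23)
  r_1 = 314 (mod 529)
  r_2 = 4546 (mod 12167)
  r_3 = 211385 (mod 279841)
  r_4 = 771067 (mod 6436343)
Final: r_4 = 771067, and one checks f(r_4) ≡ 0 mod 23^5.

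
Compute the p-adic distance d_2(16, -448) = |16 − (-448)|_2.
d_2(16, -448) = 1/16

Step 1 — x − y = 16 − (-448) = 464. Step 2 — v_2(464) = 4 (factor: 464 = (2^4 · 29); the sign does not affect v_p). Step 3 — |x − y|_2 = 2^{-4} = 1/16.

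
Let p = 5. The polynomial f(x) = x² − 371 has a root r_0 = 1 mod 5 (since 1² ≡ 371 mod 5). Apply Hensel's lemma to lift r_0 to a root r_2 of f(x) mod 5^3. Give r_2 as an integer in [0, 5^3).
r_2 = 11 (mod 125)

Hensel's recurrence: r_{i+1} = r_i − f(r_i)·(f′(r_i))^{-1} mod 5^{i+2}, with f′(x) = 2x. Iterate:
  r_0 = 1 (mod 5)
  r_1 = 11 (mod 25)
  r_2 = 11 (mod 125)
Final: r_2 = 11, and one checks f(r_2) ≡ 0 mod 5^3.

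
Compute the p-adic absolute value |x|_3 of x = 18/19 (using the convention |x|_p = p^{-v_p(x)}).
|18/19|_3 = 1/9

Step 1 — compute v_3(x) by factoring powers of 3 out of the numerator and denominator: v_3(18/19) = 2. Step 2 — apply |x|_p = p^{-v_p(x)} = 3^{-2} = 1/9.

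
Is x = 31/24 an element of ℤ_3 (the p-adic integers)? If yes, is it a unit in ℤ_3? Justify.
x ∉ ℤ_3 (v_3(x) = -1 < 0)

ℤ_3 = {x ∈ ℚ_3 : v_3(x) ≥ 0} and ℤ_3^× = {x ∈ ℤ_3 : v_3(x) = 0}. Here v_3(31/24) = v_3(num) − v_3(den) = -1; compare against these criteria.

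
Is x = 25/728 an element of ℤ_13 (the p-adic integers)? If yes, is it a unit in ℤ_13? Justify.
x ∉ ℤ_13 (v_13(x) = -1 < 0)

ℤ_13 = {x ∈ ℚ_13 : v_13(x) ≥ 0} and ℤ_13^× = {x ∈ ℤ_13 : v_13(x) = 0}. Here v_13(25/728) = v_13(num) − v_13(den) = -1; compare against these criteria.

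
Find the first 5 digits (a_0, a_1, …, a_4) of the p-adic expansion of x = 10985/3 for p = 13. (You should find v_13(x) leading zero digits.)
(a_0, …, a_4) = (0, 0, 0, 6, 4)

v_13(10985/3) = 3, so a_0 = ... = a_2 = 0. Factor out: x = 13^3 · u with u = 5/3 a unit in ℤ_13. Expand u iteratively via a_{v+i} = u_i mod 13, u_{i+1} = (u_i − a_{v+i})/13:
  u_0 = 5/3;  a_3 = 6;  u_1 = (u_0 − 6)/13 = -1/3
  u_1 = -1/3;  a_4 = 4;  u_2 = (u_1 − 4)/13 = -1/3
Digits: (0, 0, 0, 6, 4).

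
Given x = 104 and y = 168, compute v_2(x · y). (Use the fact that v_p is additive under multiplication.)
v_2(17472) = 6

v_p(x) = 3 (factor: 104 = 2^3 · 13); v_p(y) = 3 (factor: 168 = 2^3 · 21). Additivity: v_p(xy) = v_p(x) + v_p(y) = 3 + 3 = 6. (Direct check: xy = 17472 = 2^6 · (273).)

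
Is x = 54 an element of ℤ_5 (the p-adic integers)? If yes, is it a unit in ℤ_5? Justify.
x ∈ ℤ_5^× (unit); v_5(x) = 0

ℤ_5 = {x ∈ ℚ_5 : v_5(x) ≥ 0} and ℤ_5^× = {x ∈ ℤ_5 : v_5(x) = 0}. Here v_5(54) = v_5(num) − v_5(den) = 0; compare against these criteria.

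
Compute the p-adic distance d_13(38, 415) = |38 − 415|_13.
d_13(38, 415) = 1/13

Step 1 — x − y = 38 − 415 = -377. Step 2 — v_13(-377) = 1 (factor: -377 = −(13^1 · 29); the sign does not affect v_p). Step 3 — |x − y|_13 = 13^{-1} = 1/13.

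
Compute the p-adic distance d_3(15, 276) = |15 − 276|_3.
d_3(15, 276) = 1/9

Step 1 — x − y = 15 − 276 = -261. Step 2 — v_3(-261) = 2 (factor: -261 = −(3^2 · 29); the sign does not affect v_p). Step 3 — |x − y|_3 = 3^{-2} = 1/9.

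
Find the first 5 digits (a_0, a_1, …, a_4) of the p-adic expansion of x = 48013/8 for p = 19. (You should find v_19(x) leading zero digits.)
(a_0, …, a_4) = (0, 0, 0, 8, 2)

v_19(48013/8) = 3, so a_0 = ... = a_2 = 0. Factor out: x = 19^3 · u with u = 7/8 a unit in ℤ_19. Expand u iteratively via a_{v+i} = u_i mod 19, u_{i+1} = (u_i − a_{v+i})/19:
  u_0 = 7/8;  a_3 = 8;  u_1 = (u_0 − 8)/19 = -3/8
  u_1 = -3/8;  a_4 = 2;  u_2 = (u_1 − 2)/19 = -1/8
Digits: (0, 0, 0, 8, 2).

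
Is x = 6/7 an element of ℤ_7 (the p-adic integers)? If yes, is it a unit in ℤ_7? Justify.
x ∉ ℤ_7 (v_7(x) = -1 < 0)

ℤ_7 = {x ∈ ℚ_7 : v_7(x) ≥ 0} and ℤ_7^× = {x ∈ ℤ_7 : v_7(x) = 0}. Here v_7(6/7) = v_7(num) − v_7(den) = -1; compare against these criteria.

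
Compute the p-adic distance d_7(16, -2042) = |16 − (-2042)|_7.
d_7(16, -2042) = 1/343

Step 1 — x − y = 16 − (-2042) = 2058. Step 2 — v_7(2058) = 3 (factor: 2058 = (7^3 · 6); the sign does not affect v_p). Step 3 — |x − y|_7 = 7^{-3} = 1/343.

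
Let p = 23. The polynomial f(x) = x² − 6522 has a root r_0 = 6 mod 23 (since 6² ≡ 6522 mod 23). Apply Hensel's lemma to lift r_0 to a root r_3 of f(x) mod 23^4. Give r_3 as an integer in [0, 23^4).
r_3 = 134119 (mod 279841)

Hensel's recurrence: r_{i+1} = r_i − f(r_i)·(f′(r_i))^{-1} mod 23^{i+2}, with f′(x) = 2x. Iterate:
  r_0 = 6 (mod 23)
  r_1 = 282 (mod 529)
  r_2 = 282 (mod 12167)
  r_3 = 134119 (mod 279841)
Final: r_3 = 134119, and one checks f(r_3) ≡ 0 mod 23^4.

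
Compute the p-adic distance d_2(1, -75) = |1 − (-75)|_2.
d_2(1, -75) = 1/4

Step 1 — x − y = 1 − (-75) = 76. Step 2 — v_2(76) = 2 (factor: 76 = (2^2 · 19); the sign does not affect v_p). Step 3 — |x − y|_2 = 2^{-2} = 1/4.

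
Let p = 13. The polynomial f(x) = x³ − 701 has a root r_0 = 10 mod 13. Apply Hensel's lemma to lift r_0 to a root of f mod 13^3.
r_2 = 1739 (mod 2197)

Hensel: r_{i+1} = r_i − f(r_i)/f′(r_i) mod 13^{i+2}, where f′(x) = 3x². Iterate:
  r_0 = 10 (mod 13)
  r_1 = 49 (mod 169)
  r_2 = 1739 (mod 2197)
Final: r = 1739 with f(r) ≡ 0 mod 13^3.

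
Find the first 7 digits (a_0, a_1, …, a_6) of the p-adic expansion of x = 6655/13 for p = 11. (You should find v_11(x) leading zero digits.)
(a_0, …, a_6) = (0, 0, 0, 8, 1, 10, 5)

v_11(6655/13) = 3, so a_0 = ... = a_2 = 0. Factor out: x = 11^3 · u with u = 5/13 a unit in ℤ_11. Expand u iteratively via a_{v+i} = u_i mod 11, u_{i+1} = (u_i − a_{v+i})/11:
  u_0 = 5/13;  a_3 = 8;  u_1 = (u_0 − 8)/11 = -9/13
  u_1 = -9/13;  a_4 = 1;  u_2 = (u_1 − 1)/11 = -2/13
  u_2 = -2/13;  a_5 = 10;  u_3 = (u_2 − 10)/11 = -12/13
  u_3 = -12/13;  a_6 = 5;  u_4 = (u_3 − 5)/11 = -7/13
Digits: (0, 0, 0, 8, 1, 10, 5).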